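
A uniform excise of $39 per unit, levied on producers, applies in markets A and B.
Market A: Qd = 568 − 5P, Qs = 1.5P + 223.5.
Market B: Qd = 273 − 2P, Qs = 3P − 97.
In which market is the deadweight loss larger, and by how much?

Market A: pre-tax P* = $53, Q* = 303; post-tax Q = 258; deadweight loss = $877.5.
Market B: pre-tax P* = $74, Q* = 125; post-tax Q = 78.2; deadweight loss = $912.6.
Difference: $877.5 vs $912.6 → market B is larger by $35.1.

Market B, by $35.1.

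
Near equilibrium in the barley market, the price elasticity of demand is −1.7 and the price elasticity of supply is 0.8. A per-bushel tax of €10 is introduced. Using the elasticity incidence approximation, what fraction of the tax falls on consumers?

Incidence ratio: consumers' share ≈ εs / (εs + |εd|) = 0.8 / (0.8 + 1.7) = 0.32.
Supply is the less elastic side, so consumers bear the smaller share.

Consumers' share ≈ 0.32.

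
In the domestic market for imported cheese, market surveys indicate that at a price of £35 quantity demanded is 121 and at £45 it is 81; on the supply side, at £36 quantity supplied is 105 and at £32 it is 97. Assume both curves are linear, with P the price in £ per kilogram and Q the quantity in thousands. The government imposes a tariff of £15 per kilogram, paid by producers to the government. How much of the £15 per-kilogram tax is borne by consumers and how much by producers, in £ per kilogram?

Demand slope: (81 − 121)/(45 − 35) = -4, so Qd = 261 − 4P.
Supply slope: (97 − 105)/(32 − 36) = 2, so Qs = 2P + 33.
Before the tax: set 261 − 4P = 2P + 33 → P* = £38, Q* = 109.
With the tax collected from producers, supply shifts: Qs = 2(P − 15) + 33.
Solving gives Q = 89 with consumers paying £43 and producers receiving £28 (the £15 wedge).
Burden on consumers: £5; on producers: £10. (They sum to £15.)
The less price-elastic side of the market bears the larger share of a per-unit tax.

Consumers bear £5 per kilogram; producers bear £10 per kilogram.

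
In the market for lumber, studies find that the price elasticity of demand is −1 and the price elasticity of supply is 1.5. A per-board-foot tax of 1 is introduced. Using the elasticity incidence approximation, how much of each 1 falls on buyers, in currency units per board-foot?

Incidence ratio: buyers' share ≈ εs / (εs + |εd|) = 1.5 / (1.5 + 1) = 0.6.
So buyers bear ≈ 0.6 × 1 = 0.6; producers bear 0.4.

Buyers bear ≈ 0.6 per board-foot.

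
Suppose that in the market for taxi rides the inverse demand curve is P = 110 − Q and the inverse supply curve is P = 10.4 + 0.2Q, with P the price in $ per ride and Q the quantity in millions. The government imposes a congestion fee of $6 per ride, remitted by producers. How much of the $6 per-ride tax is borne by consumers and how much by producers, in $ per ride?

Rewrite in direct form: Qd = 110 − P and Qs = 5P − 52.
Before the tax: set 110 − P = 5P − 52 → P* = $27, Q* = 83.
With the tax collected from producers, supply shifts: Qs = 5(P − 6) − 52.
New equilibrium: consumers pay $32, producers receive $26, Q = 78. (Wedge: Pb − Ps = 6.)
Burden on consumers: $5; on producers: $1. (They sum to $6.)
The less price-elastic side of the market bears the larger share of a per-unit tax.

Consumers bear $5 per ride; producers bear $1 per ride.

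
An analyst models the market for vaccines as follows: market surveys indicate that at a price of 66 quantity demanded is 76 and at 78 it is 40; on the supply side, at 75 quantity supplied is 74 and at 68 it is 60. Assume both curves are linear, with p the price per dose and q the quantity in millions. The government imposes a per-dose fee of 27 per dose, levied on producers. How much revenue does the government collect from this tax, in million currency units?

Demand slope: (40 − 76)/(78 − 66) = -3, so qd = 274 − 3p.
Supply slope: (60 − 74)/(68 − 75) = 2, so qs = 2p − 76.
Without the tax, 274 − 3p = 2p − 76 gives 5p = 350, so p* = 70 and q* = 64.
With the tax collected from producers, supply shifts: qs = 2(p − 27) − 76.
New equilibrium: buyers pay 80.8, producers receive 53.8, q = 31.6. (Wedge: pb − ps = 27.)
Revenue = t · Q = 27 · 31.6 = 853.2.

Tax revenue = 853.2 million.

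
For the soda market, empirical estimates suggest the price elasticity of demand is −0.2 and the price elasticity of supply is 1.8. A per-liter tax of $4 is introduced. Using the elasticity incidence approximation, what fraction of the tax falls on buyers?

Incidence ratio: buyers' share ≈ εs / (εs + |εd|) = 1.8 / (1.8 + 0.2) = 0.9.
Supply is the more elastic side, so buyers bear the larger share.

Buyers' share ≈ 0.9.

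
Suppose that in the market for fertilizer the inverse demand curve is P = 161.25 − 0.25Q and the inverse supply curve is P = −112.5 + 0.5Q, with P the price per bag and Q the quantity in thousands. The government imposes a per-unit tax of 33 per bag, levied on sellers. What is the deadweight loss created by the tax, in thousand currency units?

Inverting to Q(P) form: Qd = 645 − 4P; Qs = 2P + 225.
Before the tax: set 645 − 4P = 2P + 225 → P* = 70, Q* = 365.
With the tax collected from sellers, supply shifts: Qs = 2(P − 33) + 225.
Solving gives Q = 321 with consumers paying 81 and sellers receiving 48 (the 33 wedge).
Quantity falls by |ΔQ| = |365 − 321| = 44.
DWL = ½ · t · |ΔQ| = ½ · 33 · 44 = 726.

Deadweight loss = 726 thousand.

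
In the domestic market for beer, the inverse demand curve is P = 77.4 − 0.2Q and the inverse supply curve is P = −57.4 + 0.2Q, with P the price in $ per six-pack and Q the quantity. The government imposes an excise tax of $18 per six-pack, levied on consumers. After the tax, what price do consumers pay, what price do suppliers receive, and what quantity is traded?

Rewrite in direct form: Qd = 387 − 5P and Qs = 5P + 287.
Before the tax: set 387 − 5P = 5P + 287 → P* = $10, Q* = 337.
With the tax collected from consumers, demand (in seller-price terms) shifts: Qd = 387 − 5(P + 18).
New equilibrium: consumers pay $19, suppliers receive $1, Q = 292. (Wedge: Pb − Ps = 18.)

Consumers pay $19; suppliers receive $1; quantity = 292.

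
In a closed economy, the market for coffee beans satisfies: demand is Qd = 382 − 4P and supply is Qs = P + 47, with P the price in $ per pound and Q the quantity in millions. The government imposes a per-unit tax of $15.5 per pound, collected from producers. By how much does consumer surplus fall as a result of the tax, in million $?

Without the tax, 382 − 4P = P + 47 gives 5P = 335, so P* = $67 and Q* = 114.
With the tax collected from producers, supply shifts: Qs = (P − 15.5) + 47.
New equilibrium: buyers pay $70.1, producers receive $54.6, Q = 101.6. (Wedge: Pb − Ps = 15.5.)
ΔCS is the trapezoid between Q = 101.6 and Q = 114 of height $3.1: ½ · (114 + 101.6) · 3.1 = $334.18.

Consumer surplus falls by $334.18 million.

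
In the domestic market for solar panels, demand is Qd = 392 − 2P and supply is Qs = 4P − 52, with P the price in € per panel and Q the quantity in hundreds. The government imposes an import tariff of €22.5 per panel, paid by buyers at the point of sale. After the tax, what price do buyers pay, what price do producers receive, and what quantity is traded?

Buyers pay €89; producers receive €66.5; quantity = 214.

Before the tax: set 392 − 2P = 4P − 52 → P* = €74, Q* = 244.
With the tax collected from buyers, demand (in seller-price terms) shifts: Qd = 392 − 2(P + 22.5).
Solving gives Q = 214 with buyers paying €89 and producers receiving €66.5 (the €22.5 wedge).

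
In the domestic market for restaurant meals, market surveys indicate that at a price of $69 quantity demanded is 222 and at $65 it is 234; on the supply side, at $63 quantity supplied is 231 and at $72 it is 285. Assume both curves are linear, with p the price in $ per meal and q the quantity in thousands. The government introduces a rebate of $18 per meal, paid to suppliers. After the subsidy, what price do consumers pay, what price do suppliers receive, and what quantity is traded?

Consumers pay $52; suppliers receive $70; quantity = 273.

Demand slope: (234 − 222)/(65 − 69) = -3, so qd = 429 − 3p.
Supply slope: (285 − 231)/(72 − 63) = 6, so qs = 6p − 147.
Before the subsidy: set 429 − 3p = 6p − 147 → p* = $64, q* = 237.
With a per-unit subsidy paid to suppliers, each receives p + 18 per unit sold, so supply becomes qs = 6(p + 18) − 147.
Solving gives q = 273 with consumers paying $52 and suppliers receiving $70 (the $18 wedge).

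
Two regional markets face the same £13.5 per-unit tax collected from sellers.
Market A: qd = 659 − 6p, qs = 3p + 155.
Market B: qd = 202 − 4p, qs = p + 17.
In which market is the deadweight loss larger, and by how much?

Market A, by £109.35.

Market A: pre-tax p* = £56, q* = 323; post-tax q = 296; deadweight loss = £182.25.
Market B: pre-tax p* = £37, q* = 54; post-tax q = 43.2; deadweight loss = £72.9.
Difference: £182.25 vs £72.9 → market A is larger by £109.35.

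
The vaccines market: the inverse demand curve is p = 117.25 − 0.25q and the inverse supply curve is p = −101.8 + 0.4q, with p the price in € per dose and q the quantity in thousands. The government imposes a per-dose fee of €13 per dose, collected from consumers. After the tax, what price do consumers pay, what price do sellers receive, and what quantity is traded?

Rewrite in direct form: qd = 469 − 4p and qs = 2.5p + 254.5.
Without the tax, 469 − 4p = 2.5p + 254.5 gives 6.5p = 214.5, so p* = €33 and q* = 337.
With the tax collected from consumers, demand (in seller-price terms) shifts: qd = 469 − 4(p + 13).
Solving gives q = 317 with consumers paying €38 and sellers receiving €25 (the €13 wedge).

Consumers pay €38; sellers receive €25; quantity = 317.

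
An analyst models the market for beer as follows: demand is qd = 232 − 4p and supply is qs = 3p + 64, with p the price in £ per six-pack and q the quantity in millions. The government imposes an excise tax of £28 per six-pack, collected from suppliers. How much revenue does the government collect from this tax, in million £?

Tax revenue = £2464 million.

Before the tax: set 232 − 4p = 3p + 64 → p* = £24, q* = 136.
With the tax collected from suppliers, supply shifts: qs = 3(p − 28) + 64.
Solving gives q = 88 with buyers paying £36 and suppliers receiving £8 (the £28 wedge).
Revenue = t · Q = 28 · 88 = £2464.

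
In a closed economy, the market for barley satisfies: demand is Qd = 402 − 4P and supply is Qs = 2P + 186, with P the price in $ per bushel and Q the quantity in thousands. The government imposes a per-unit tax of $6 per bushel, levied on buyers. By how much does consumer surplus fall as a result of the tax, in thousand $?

Without the tax, 402 − 4P = 2P + 186 gives 6P = 216, so P* = $36 and Q* = 258.
With the tax collected from buyers, demand (in seller-price terms) shifts: Qd = 402 − 4(P + 6).
New equilibrium: buyers pay $38, suppliers receive $32, Q = 250. (Wedge: Pb − Ps = 6.)
ΔCS is the trapezoid between Q = 250 and Q = 258 of height $2: ½ · (258 + 250) · 2 = $508.

Consumer surplus falls by $508 thousand.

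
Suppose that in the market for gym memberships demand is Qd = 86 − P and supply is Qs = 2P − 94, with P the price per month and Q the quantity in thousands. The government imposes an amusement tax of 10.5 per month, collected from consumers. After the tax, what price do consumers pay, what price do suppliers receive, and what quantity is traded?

Before the tax: set 86 − P = 2P − 94 → P* = 60, Q* = 26.
With the tax collected from consumers, demand (in seller-price terms) shifts: Qd = 86 − (P + 10.5).
Solving gives Q = 19 with consumers paying 67 and suppliers receiving 56.5 (the 10.5 wedge).

Consumers pay 67; suppliers receive 56.5; quantity = 19.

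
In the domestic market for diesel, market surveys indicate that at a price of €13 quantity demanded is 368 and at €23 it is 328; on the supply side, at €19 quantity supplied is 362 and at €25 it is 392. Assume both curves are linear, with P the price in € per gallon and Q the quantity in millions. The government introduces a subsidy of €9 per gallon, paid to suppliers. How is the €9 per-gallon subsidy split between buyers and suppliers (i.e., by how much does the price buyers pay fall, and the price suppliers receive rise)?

Buyers gain €5 per gallon; suppliers gain €4 per gallon.

Demand slope: (328 − 368)/(23 − 13) = -4, so Qd = 420 − 4P.
Supply slope: (392 − 362)/(25 − 19) = 5, so Qs = 5P + 267.
Before the subsidy: set 420 − 4P = 5P + 267 → P* = €17, Q* = 352.
With a per-unit subsidy paid to suppliers, each receives P + 9 per unit sold, so supply becomes Qs = 5(P + 9) + 267.
Solving gives Q = 372 with buyers paying €12 and suppliers receiving €21 (the €9 wedge).
Gain to buyers: €5; to suppliers: €4. (They sum to €9.)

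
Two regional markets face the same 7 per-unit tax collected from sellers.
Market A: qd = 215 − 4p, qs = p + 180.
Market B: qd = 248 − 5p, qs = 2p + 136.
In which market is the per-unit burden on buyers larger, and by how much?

Market B, by 0.6.

Market A: pre-tax p* = 7, q* = 187; post-tax q = 181.4; per-unit burden on buyers = 1.4.
Market B: pre-tax p* = 16, q* = 168; post-tax q = 158; per-unit burden on buyers = 2.
Difference: 1.4 vs 2 → market B is larger by 0.6.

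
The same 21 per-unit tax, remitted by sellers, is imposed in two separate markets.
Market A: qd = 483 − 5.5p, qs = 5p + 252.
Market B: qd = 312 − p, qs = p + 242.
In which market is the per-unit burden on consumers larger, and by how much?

Market B, by 0.5.

Market A: pre-tax p* = 22, q* = 362; post-tax q = 307; per-unit burden on consumers = 10.
Market B: pre-tax p* = 35, q* = 277; post-tax q = 266.5; per-unit burden on consumers = 10.5.
Difference: 10 vs 10.5 → market B is larger by 0.5.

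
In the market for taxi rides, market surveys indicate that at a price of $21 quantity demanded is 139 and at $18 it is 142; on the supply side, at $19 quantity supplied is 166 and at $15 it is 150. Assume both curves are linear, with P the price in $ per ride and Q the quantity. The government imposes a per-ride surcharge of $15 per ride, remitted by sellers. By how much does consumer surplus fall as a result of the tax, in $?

Demand slope: (142 − 139)/(18 − 21) = -1, so Qd = 160 − P.
Supply slope: (150 − 166)/(15 − 19) = 4, so Qs = 4P + 90.
Without the tax, 160 − P = 4P + 90 gives 5P = 70, so P* = $14 and Q* = 146.
With the tax collected from sellers, supply shifts: Qs = 4(P − 15) + 90.
New equilibrium: buyers pay $26, sellers receive $11, Q = 134. (Wedge: Pb − Ps = 15.)
ΔCS is the trapezoid between Q = 134 and Q = 146 of height $12: ½ · (146 + 134) · 12 = $1680.

Consumer surplus falls by $1680.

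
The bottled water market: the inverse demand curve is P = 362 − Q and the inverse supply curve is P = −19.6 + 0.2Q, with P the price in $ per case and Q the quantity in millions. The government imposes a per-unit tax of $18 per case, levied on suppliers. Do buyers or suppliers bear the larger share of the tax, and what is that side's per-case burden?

Inverting to Q(P) form: Qd = 362 − P; Qs = 5P + 98.
Before the tax: set 362 − P = 5P + 98 → P* = $44, Q* = 318.
With the tax collected from suppliers, supply shifts: Qs = 5(P − 18) + 98.
Solving gives Q = 303 with buyers paying $59 and suppliers receiving $41 (the $18 wedge).
Per-case burden: buyers $15, suppliers $3.
Buyers take the larger share because demand is less price-elastic here (demand slope 1 vs supply slope 5).
The less price-elastic side of the market bears the larger share of a per-unit tax.

Buyers bear the larger share: $15 per case.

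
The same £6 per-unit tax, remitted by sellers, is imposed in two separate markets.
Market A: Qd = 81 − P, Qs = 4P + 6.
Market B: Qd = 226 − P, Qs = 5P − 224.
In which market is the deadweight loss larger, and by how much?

Market A: pre-tax P* = £15, Q* = 66; post-tax Q = 61.2; deadweight loss = £14.4.
Market B: pre-tax P* = £75, Q* = 151; post-tax Q = 146; deadweight loss = £15.
Difference: £14.4 vs £15 → market B is larger by £0.6.

Market B, by £0.6.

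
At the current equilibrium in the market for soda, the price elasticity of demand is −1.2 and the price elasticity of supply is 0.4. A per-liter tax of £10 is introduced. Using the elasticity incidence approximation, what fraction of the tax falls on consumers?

Incidence ratio: consumers' share ≈ εs / (εs + |εd|) = 0.4 / (0.4 + 1.2) = 0.25.
Supply is the less elastic side, so consumers bear the smaller share.

Consumers' share ≈ 0.25.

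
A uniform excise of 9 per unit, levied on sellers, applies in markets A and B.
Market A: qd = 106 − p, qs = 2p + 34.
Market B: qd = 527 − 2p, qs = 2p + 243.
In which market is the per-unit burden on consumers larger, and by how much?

Market A, by 1.5.

Market A: pre-tax p* = 24, q* = 82; post-tax q = 76; per-unit burden on consumers = 6.
Market B: pre-tax p* = 71, q* = 385; post-tax q = 376; per-unit burden on consumers = 4.5.
Difference: 6 vs 4.5 → market A is larger by 1.5.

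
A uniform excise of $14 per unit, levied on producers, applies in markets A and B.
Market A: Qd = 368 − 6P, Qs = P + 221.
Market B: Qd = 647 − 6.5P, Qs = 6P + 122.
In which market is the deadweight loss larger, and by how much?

Market A: pre-tax P* = $21, Q* = 242; post-tax Q = 230; deadweight loss = $84.
Market B: pre-tax P* = $42, Q* = 374; post-tax Q = 330.32; deadweight loss = $305.76.
Difference: $84 vs $305.76 → market B is larger by $221.76.

Market B, by $221.76.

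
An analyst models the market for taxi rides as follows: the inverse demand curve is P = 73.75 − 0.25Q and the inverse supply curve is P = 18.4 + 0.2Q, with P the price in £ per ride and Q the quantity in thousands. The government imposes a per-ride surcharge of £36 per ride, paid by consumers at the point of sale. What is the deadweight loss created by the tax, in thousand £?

Inverting to Q(P) form: Qd = 295 − 4P; Qs = 5P − 92.
Before the tax: set 295 − 4P = 5P − 92 → P* = £43, Q* = 123.
With the tax collected from consumers, demand (in seller-price terms) shifts: Qd = 295 − 4(P + 36).
New equilibrium: consumers pay £63, suppliers receive £27, Q = 43. (Wedge: Pb − Ps = 36.)
Quantity falls by |ΔQ| = |123 − 43| = 80.
DWL = ½ · t · |ΔQ| = ½ · 36 · 80 = £1440.

Deadweight loss = £1440 thousand.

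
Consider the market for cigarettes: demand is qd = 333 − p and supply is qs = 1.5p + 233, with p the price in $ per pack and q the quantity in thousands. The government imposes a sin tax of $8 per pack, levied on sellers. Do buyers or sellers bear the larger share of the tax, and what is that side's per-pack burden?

Buyers bear the larger share: $4.8 per pack.

Without the tax, 333 − p = 1.5p + 233 gives 2.5p = 100, so p* = $40 and q* = 293.
With the tax collected from sellers, supply shifts: qs = 1.5(p − 8) + 233.
New equilibrium: buyers pay $44.8, sellers receive $36.8, q = 288.2. (Wedge: pb − ps = 8.)
Per-pack burden: buyers $4.8, sellers $3.2.
Buyers take the larger share because demand is less price-elastic here (demand slope 1 vs supply slope 1.5).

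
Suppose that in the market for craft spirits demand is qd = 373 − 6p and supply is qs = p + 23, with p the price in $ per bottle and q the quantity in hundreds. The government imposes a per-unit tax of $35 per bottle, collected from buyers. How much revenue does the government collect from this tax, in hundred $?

Before the tax: set 373 − 6p = p + 23 → p* = $50, q* = 73.
With the tax collected from buyers, demand (in seller-price terms) shifts: qd = 373 − 6(p + 35).
Solving gives q = 43 with buyers paying $55 and producers receiving $20 (the $35 wedge).
Revenue = t · Q = 35 · 43 = $1505.

Tax revenue = $1505 hundred.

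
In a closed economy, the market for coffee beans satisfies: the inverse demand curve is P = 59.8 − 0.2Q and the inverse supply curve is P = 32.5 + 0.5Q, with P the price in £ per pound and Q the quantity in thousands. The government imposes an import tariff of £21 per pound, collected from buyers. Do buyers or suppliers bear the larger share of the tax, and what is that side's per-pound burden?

Inverting to Q(P) form: Qd = 299 − 5P; Qs = 2P − 65.
Before the tax: set 299 − 5P = 2P − 65 → P* = £52, Q* = 39.
With the tax collected from buyers, demand (in seller-price terms) shifts: Qd = 299 − 5(P + 21).
New equilibrium: buyers pay £58, suppliers receive £37, Q = 9. (Wedge: Pb − Ps = 21.)
Per-pound burden: buyers £6, suppliers £15.
Suppliers take the larger share because supply is less price-elastic here (demand slope 5 vs supply slope 2).
The less price-elastic side of the market bears the larger share of a per-unit tax.

Suppliers bear the larger share: £15 per pound.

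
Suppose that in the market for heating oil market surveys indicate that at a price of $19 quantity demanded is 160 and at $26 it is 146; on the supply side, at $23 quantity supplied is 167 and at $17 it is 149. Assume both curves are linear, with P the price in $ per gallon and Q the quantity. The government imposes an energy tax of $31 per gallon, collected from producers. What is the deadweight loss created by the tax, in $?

Demand slope: (146 − 160)/(26 − 19) = -2, so Qd = 198 − 2P.
Supply slope: (149 − 167)/(17 − 23) = 3, so Qs = 3P + 98.
Before the tax: set 198 − 2P = 3P + 98 → P* = $20, Q* = 158.
With the tax collected from producers, supply shifts: Qs = 3(P − 31) + 98.
Solving gives Q = 120.8 with buyers paying $38.6 and producers receiving $7.6 (the $31 wedge).
Quantity falls by |ΔQ| = |158 − 120.8| = 37.2.
DWL = ½ · t · |ΔQ| = ½ · 31 · 37.2 = $576.6.

Deadweight loss = $576.6.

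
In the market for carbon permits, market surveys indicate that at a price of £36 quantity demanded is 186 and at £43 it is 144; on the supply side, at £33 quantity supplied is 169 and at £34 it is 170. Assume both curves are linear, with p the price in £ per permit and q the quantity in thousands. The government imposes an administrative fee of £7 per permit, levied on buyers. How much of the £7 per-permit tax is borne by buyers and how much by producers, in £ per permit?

Demand slope: (144 − 186)/(43 − 36) = -6, so qd = 402 − 6p.
Supply slope: (170 − 169)/(34 − 33) = 1, so qs = p + 136.
Without the tax, 402 − 6p = p + 136 gives 7p = 266, so p* = £38 and q* = 174.
With the tax collected from buyers, demand (in seller-price terms) shifts: qd = 402 − 6(p + 7).
New equilibrium: buyers pay £39, producers receive £32, q = 168. (Wedge: pb − ps = 7.)
Burden on buyers: £1; on producers: £6. (They sum to £7.)
The less price-elastic side of the market bears the larger share of a per-unit tax.

Buyers bear £1 per permit; producers bear £6 per permit.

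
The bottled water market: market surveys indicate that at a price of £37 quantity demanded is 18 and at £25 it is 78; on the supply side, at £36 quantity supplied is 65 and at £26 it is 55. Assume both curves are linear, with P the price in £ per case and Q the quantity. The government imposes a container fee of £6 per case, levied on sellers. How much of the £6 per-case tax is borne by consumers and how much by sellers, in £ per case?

Consumers bear £1 per case; sellers bear £5 per case.

Demand slope: (78 − 18)/(25 − 37) = -5, so Qd = 203 − 5P.
Supply slope: (55 − 65)/(26 − 36) = 1, so Qs = P + 29.
Before the tax: set 203 − 5P = P + 29 → P* = £29, Q* = 58.
With the tax collected from sellers, supply shifts: Qs = (P − 6) + 29.
New equilibrium: consumers pay £30, sellers receive £24, Q = 53. (Wedge: Pb − Ps = 6.)
Burden on consumers: £1; on sellers: £5. (They sum to £6.)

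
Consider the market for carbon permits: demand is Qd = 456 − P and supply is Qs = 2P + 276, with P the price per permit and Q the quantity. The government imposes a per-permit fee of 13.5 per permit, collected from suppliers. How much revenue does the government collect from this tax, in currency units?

Tax revenue = 5224.5.

Without the tax, 456 − P = 2P + 276 gives 3P = 180, so P* = 60 and Q* = 396.
With the tax collected from suppliers, supply shifts: Qs = 2(P − 13.5) + 276.
Solving gives Q = 387 with buyers paying 69 and suppliers receiving 55.5 (the 13.5 wedge).
Revenue = t · Q = 13.5 · 387 = 5224.5.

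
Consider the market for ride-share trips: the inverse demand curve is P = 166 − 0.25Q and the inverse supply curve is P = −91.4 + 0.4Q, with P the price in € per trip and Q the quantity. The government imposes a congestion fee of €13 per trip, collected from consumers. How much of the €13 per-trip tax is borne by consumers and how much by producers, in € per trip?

Consumers bear €5 per trip; producers bear €8 per trip.

Rewrite in direct form: Qd = 664 − 4P and Qs = 2.5P + 228.5.
Without the tax, 664 − 4P = 2.5P + 228.5 gives 6.5P = 435.5, so P* = €67 and Q* = 396.
With the tax collected from consumers, demand (in seller-price terms) shifts: Qd = 664 − 4(P + 13).
Solving gives Q = 376 with consumers paying €72 and producers receiving €59 (the €13 wedge).
Burden on consumers: €5; on producers: €8. (They sum to €13.)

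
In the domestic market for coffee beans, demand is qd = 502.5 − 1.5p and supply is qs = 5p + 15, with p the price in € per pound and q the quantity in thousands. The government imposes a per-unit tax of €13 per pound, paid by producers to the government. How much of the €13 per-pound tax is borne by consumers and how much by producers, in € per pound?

Consumers bear €10 per pound; producers bear €3 per pound.

Without the tax, 502.5 − 1.5p = 5p + 15 gives 6.5p = 487.5, so p* = €75 and q* = 390.
With the tax collected from producers, supply shifts: qs = 5(p − 13) + 15.
New equilibrium: consumers pay €85, producers receive €72, q = 375. (Wedge: pb − ps = 13.)
Burden on consumers: €10; on producers: €3. (They sum to €13.)
The less price-elastic side of the market bears the larger share of a per-unit tax.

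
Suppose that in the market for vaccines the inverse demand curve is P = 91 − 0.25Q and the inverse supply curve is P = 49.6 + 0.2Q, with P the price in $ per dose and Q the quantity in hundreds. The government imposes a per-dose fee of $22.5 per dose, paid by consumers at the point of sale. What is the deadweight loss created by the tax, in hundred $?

Inverting to Q(P) form: Qd = 364 − 4P; Qs = 5P − 248.
Before the tax: set 364 − 4P = 5P − 248 → P* = $68, Q* = 92.
With the tax collected from consumers, demand (in seller-price terms) shifts: Qd = 364 − 4(P + 22.5).
Solving gives Q = 42 with consumers paying $80.5 and sellers receiving $58 (the $22.5 wedge).
Quantity falls by |ΔQ| = |92 − 42| = 50.
DWL = ½ · t · |ΔQ| = ½ · 22.5 · 50 = $562.5.

Deadweight loss = $562.5 hundred.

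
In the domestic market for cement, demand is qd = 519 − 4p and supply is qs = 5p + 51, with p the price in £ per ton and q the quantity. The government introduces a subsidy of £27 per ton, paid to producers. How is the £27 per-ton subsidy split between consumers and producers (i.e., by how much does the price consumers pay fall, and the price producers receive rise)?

Consumers gain £15 per ton; producers gain £12 per ton.

Before the subsidy: set 519 − 4p = 5p + 51 → p* = £52, q* = 311.
With a per-unit subsidy paid to producers, each receives p + 27 per unit sold, so supply becomes qs = 5(p + 27) + 51.
New equilibrium: consumers pay £37, producers receive £64, q = 371. (Wedge: pb − ps = −27.)
Gain to consumers: £15; to producers: £12. (They sum to £27.)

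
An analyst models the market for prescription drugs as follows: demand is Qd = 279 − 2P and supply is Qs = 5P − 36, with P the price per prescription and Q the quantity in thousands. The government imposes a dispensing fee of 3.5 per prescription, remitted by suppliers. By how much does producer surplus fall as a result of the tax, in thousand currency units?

Producer surplus falls by 186.5 thousand.

Before the tax: set 279 − 2P = 5P − 36 → P* = 45, Q* = 189.
With the tax collected from suppliers, supply shifts: Qs = 5(P − 3.5) − 36.
New equilibrium: consumers pay 47.5, suppliers receive 44, Q = 184. (Wedge: Pb − Ps = 3.5.)
ΔPS is the trapezoid between Q = 184 and Q = 189 of height 1: ½ · (189 + 184) · 1 = 186.5.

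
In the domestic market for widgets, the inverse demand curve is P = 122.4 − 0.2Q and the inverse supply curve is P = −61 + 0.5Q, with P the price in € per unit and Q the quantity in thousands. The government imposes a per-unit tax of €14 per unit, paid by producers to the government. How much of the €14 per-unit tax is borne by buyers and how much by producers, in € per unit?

Inverting to Q(P) form: Qd = 612 − 5P; Qs = 2P + 122.
Before the tax: set 612 − 5P = 2P + 122 → P* = €70, Q* = 262.
With the tax collected from producers, supply shifts: Qs = 2(P − 14) + 122.
New equilibrium: buyers pay €74, producers receive €60, Q = 242. (Wedge: Pb − Ps = 14.)
Burden on buyers: €4; on producers: €10. (They sum to €14.)
The less price-elastic side of the market bears the larger share of a per-unit tax.

Buyers bear €4 per unit; producers bear €10 per unit.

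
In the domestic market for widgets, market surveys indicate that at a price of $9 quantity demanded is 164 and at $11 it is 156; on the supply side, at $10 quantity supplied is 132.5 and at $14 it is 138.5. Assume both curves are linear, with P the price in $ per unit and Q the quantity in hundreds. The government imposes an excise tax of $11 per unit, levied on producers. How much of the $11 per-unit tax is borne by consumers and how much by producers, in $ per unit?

Demand slope: (156 − 164)/(11 − 9) = -4, so Qd = 200 − 4P.
Supply slope: (138.5 − 132.5)/(14 − 10) = 1.5, so Qs = 1.5P + 117.5.
Before the tax: set 200 − 4P = 1.5P + 117.5 → P* = $15, Q* = 140.
With the tax collected from producers, supply shifts: Qs = 1.5(P − 11) + 117.5.
New equilibrium: consumers pay $18, producers receive $7, Q = 128. (Wedge: Pb − Ps = 11.)
Burden on consumers: $3; on producers: $8. (They sum to $11.)
The less price-elastic side of the market bears the larger share of a per-unit tax.

Consumers bear $3 per unit; producers bear $8 per unit.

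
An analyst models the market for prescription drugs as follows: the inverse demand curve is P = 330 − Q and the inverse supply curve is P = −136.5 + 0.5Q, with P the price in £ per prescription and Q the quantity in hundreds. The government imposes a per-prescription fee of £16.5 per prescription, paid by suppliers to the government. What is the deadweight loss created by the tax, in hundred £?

Deadweight loss = £90.75 hundred.

Rewrite in direct form: Qd = 330 − P and Qs = 2P + 273.
Without the tax, 330 − P = 2P + 273 gives 3P = 57, so P* = £19 and Q* = 311.
With the tax collected from suppliers, supply shifts: Qs = 2(P − 16.5) + 273.
Solving gives Q = 300 with buyers paying £30 and suppliers receiving £13.5 (the £16.5 wedge).
Quantity falls by |ΔQ| = |311 − 300| = 11.
DWL = ½ · t · |ΔQ| = ½ · 16.5 · 11 = £90.75.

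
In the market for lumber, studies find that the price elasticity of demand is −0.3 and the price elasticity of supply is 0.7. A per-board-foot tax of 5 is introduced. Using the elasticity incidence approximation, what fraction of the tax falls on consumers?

Incidence ratio: consumers' share ≈ εs / (εs + |εd|) = 0.7 / (0.7 + 0.3) = 0.7.
Supply is the more elastic side, so consumers bear the larger share.

Consumers' share ≈ 0.7.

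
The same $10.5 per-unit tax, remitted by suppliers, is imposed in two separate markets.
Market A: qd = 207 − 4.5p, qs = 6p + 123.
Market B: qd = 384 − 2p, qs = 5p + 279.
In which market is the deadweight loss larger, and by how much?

Market A, by $63.

Market A: pre-tax p* = $8, q* = 171; post-tax q = 144; deadweight loss = $141.75.
Market B: pre-tax p* = $15, q* = 354; post-tax q = 339; deadweight loss = $78.75.
Difference: $141.75 vs $78.75 → market A is larger by $63.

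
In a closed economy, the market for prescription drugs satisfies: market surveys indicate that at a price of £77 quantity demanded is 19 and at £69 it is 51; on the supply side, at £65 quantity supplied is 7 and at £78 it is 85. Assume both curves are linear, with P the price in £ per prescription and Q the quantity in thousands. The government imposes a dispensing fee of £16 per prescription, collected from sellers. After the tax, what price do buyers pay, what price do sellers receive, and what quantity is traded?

Buyers pay £80.6; sellers receive £64.6; quantity = 4.6.

Demand slope: (51 − 19)/(69 − 77) = -4, so Qd = 327 − 4P.
Supply slope: (85 − 7)/(78 − 65) = 6, so Qs = 6P − 383.
Without the tax, 327 − 4P = 6P − 383 gives 10P = 710, so P* = £71 and Q* = 43.
With the tax collected from sellers, supply shifts: Qs = 6(P − 16) − 383.
New equilibrium: buyers pay £80.6, sellers receive £64.6, Q = 4.6. (Wedge: Pb − Ps = 16.)
The less price-elastic side of the market bears the larger share of a per-unit tax.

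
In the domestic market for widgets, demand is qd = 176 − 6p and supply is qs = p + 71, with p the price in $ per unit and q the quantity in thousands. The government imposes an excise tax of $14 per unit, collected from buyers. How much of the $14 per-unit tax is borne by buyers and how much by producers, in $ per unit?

Before the tax: set 176 − 6p = p + 71 → p* = $15, q* = 86.
With the tax collected from buyers, demand (in seller-price terms) shifts: qd = 176 − 6(p + 14).
Solving gives q = 74 with buyers paying $17 and producers receiving $3 (the $14 wedge).
Burden on buyers: $2; on producers: $12. (They sum to $14.)

Buyers bear $2 per unit; producers bear $12 per unit.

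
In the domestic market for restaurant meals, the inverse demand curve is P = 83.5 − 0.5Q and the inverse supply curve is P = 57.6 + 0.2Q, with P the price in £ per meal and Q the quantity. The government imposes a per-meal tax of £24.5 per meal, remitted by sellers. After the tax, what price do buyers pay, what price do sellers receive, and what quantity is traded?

Buyers pay £82.5; sellers receive £58; quantity = 2.

Inverting to Q(P) form: Qd = 167 − 2P; Qs = 5P − 288.
Before the tax: set 167 − 2P = 5P − 288 → P* = £65, Q* = 37.
With the tax collected from sellers, supply shifts: Qs = 5(P − 24.5) − 288.
New equilibrium: buyers pay £82.5, sellers receive £58, Q = 2. (Wedge: Pb − Ps = 24.5.)
The less price-elastic side of the market bears the larger share of a per-unit tax.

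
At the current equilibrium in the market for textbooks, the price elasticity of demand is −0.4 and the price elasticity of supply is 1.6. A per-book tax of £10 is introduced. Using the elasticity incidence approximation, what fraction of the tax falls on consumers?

Incidence ratio: consumers' share ≈ εs / (εs + |εd|) = 1.6 / (1.6 + 0.4) = 0.8.
Supply is the more elastic side, so consumers bear the larger share.

Consumers' share ≈ 0.8.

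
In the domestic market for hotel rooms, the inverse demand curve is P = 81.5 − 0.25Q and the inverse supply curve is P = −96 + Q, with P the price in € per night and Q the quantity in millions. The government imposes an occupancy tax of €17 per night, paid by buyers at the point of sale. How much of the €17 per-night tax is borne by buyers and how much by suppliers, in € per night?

Inverting to Q(P) form: Qd = 326 − 4P; Qs = P + 96.
Without the tax, 326 − 4P = P + 96 gives 5P = 230, so P* = €46 and Q* = 142.
With the tax collected from buyers, demand (in seller-price terms) shifts: Qd = 326 − 4(P + 17).
New equilibrium: buyers pay €49.4, suppliers receive €32.4, Q = 128.4. (Wedge: Pb − Ps = 17.)
Burden on buyers: €3.4; on suppliers: €13.6. (They sum to €17.)

Buyers bear €3.4 per night; suppliers bear €13.6 per night.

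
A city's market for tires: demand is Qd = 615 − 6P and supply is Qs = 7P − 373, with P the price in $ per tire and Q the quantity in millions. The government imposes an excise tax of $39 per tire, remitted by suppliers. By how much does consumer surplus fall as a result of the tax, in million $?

Consumer surplus falls by $2016 million.

Before the tax: set 615 − 6P = 7P − 373 → P* = $76, Q* = 159.
With the tax collected from suppliers, supply shifts: Qs = 7(P − 39) − 373.
New equilibrium: buyers pay $97, suppliers receive $58, Q = 33. (Wedge: Pb − Ps = 39.)
ΔCS is the trapezoid between Q = 33 and Q = 159 of height $21: ½ · (159 + 33) · 21 = $2016.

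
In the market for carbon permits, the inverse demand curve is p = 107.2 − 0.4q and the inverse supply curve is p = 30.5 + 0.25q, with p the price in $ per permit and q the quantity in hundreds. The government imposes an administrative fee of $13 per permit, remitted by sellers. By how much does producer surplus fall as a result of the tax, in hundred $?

Producer surplus falls by $540 hundred.

Rewrite in direct form: qd = 268 − 2.5p and qs = 4p − 122.
Before the tax: set 268 − 2.5p = 4p − 122 → p* = $60, q* = 118.
With the tax collected from sellers, supply shifts: qs = 4(p − 13) − 122.
Solving gives q = 98 with buyers paying $68 and sellers receiving $55 (the $13 wedge).
ΔPS is the trapezoid between Q = 98 and Q = 118 of height $5: ½ · (118 + 98) · 5 = $540.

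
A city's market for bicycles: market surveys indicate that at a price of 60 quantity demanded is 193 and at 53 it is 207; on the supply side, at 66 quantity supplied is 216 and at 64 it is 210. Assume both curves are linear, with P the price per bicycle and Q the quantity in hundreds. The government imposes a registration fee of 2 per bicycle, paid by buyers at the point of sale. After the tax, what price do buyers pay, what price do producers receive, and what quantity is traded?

Buyers pay 60.2; producers receive 58.2; quantity = 192.6.

Demand slope: (207 − 193)/(53 − 60) = -2, so Qd = 313 − 2P.
Supply slope: (210 − 216)/(64 − 66) = 3, so Qs = 3P + 18.
Without the tax, 313 − 2P = 3P + 18 gives 5P = 295, so P* = 59 and Q* = 195.
With the tax collected from buyers, demand (in seller-price terms) shifts: Qd = 313 − 2(P + 2).
Solving gives Q = 192.6 with buyers paying 60.2 and producers receiving 58.2 (the 2 wedge).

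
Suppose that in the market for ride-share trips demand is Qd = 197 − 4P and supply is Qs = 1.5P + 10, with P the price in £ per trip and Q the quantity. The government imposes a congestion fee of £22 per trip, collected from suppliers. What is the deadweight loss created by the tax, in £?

Without the tax, 197 − 4P = 1.5P + 10 gives 5.5P = 187, so P* = £34 and Q* = 61.
With the tax collected from suppliers, supply shifts: Qs = 1.5(P − 22) + 10.
New equilibrium: buyers pay £40, suppliers receive £18, Q = 37. (Wedge: Pb − Ps = 22.)
Quantity falls by |ΔQ| = |61 − 37| = 24.
DWL = ½ · t · |ΔQ| = ½ · 22 · 24 = £264.

Deadweight loss = £264.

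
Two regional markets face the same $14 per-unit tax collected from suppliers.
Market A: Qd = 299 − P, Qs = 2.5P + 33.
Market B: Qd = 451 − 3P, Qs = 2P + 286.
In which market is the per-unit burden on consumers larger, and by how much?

Market A: pre-tax P* = $76, Q* = 223; post-tax Q = 213; per-unit burden on consumers = $10.
Market B: pre-tax P* = $33, Q* = 352; post-tax Q = 335.2; per-unit burden on consumers = $5.6.
Difference: $10 vs $5.6 → market A is larger by $4.4.

Market A, by $4.4.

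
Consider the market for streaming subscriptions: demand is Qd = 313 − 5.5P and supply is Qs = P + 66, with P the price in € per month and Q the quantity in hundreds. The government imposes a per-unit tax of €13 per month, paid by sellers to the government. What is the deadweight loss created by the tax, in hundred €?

Before the tax: set 313 − 5.5P = P + 66 → P* = €38, Q* = 104.
With the tax collected from sellers, supply shifts: Qs = (P − 13) + 66.
Solving gives Q = 93 with buyers paying €40 and sellers receiving €27 (the €13 wedge).
Quantity falls by |ΔQ| = |104 − 93| = 11.
DWL = ½ · t · |ΔQ| = ½ · 13 · 11 = €71.5.

Deadweight loss = €71.5 hundred.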